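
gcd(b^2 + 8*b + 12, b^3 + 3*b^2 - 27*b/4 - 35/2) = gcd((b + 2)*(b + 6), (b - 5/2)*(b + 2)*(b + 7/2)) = b + 2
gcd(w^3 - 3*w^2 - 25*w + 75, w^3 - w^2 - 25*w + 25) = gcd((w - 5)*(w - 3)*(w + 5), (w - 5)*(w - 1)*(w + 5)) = w^2 - 25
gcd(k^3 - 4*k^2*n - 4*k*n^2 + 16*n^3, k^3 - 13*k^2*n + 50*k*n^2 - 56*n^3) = k^2 - 6*k*n + 8*n^2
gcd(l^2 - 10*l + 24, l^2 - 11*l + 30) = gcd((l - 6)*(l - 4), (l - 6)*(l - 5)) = l - 6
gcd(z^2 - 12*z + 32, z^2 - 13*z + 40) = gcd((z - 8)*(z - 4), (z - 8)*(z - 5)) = z - 8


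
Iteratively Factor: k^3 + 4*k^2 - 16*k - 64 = (k + 4)*(k^2 - 16) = (k - 4)*(k + 4)*(k + 4)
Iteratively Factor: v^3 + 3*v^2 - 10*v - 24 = (v + 4)*(v^2 - v - 6) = (v - 3)*(v + 4)*(v + 2)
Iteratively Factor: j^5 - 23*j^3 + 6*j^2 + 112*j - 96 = (j - 4)*(j^4 + 4*j^3 - 7*j^2 - 22*j + 24) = (j - 4)*(j - 2)*(j^3 + 6*j^2 + 5*j - 12) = (j - 4)*(j - 2)*(j - 1)*(j^2 + 7*j + 12) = (j - 4)*(j - 2)*(j - 1)*(j + 3)*(j + 4)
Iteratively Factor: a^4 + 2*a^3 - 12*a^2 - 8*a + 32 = (a + 4)*(a^3 - 2*a^2 - 4*a + 8) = (a - 2)*(a + 4)*(a^2 - 4) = (a - 2)^2*(a + 4)*(a + 2)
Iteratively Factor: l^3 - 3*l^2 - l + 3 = (l - 1)*(l^2 - 2*l - 3) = (l - 3)*(l - 1)*(l + 1)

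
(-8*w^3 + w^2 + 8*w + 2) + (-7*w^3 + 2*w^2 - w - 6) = -15*w^3 + 3*w^2 + 7*w - 4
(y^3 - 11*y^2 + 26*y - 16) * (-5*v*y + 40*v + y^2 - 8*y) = -5*v*y^4 + 95*v*y^3 - 570*v*y^2 + 1120*v*y - 640*v + y^5 - 19*y^4 + 114*y^3 - 224*y^2 + 128*y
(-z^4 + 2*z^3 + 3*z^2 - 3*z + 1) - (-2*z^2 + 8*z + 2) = -z^4 + 2*z^3 + 5*z^2 - 11*z - 1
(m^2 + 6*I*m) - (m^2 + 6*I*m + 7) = -7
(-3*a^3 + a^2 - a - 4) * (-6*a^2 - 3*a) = 18*a^5 + 3*a^4 + 3*a^3 + 27*a^2 + 12*a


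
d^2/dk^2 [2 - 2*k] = 0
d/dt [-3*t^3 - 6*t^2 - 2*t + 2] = -9*t^2 - 12*t - 2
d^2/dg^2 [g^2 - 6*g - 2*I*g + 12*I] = 2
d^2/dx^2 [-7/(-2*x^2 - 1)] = 28*(6*x^2 - 1)/(2*x^2 + 1)^3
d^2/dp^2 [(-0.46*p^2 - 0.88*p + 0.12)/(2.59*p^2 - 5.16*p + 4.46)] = (-24.101504*p^3 + 36.711696*p^2 + 51.369024*p - 55.1864)/(17.373979*p^6 - 103.841388*p^5 + 296.63529*p^4 - 495.01944*p^3 + 510.80826*p^2 - 307.921968*p + 88.716536)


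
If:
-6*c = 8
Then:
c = -4/3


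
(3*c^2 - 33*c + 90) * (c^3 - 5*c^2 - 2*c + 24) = 3*c^5 - 48*c^4 + 249*c^3 - 312*c^2 - 972*c + 2160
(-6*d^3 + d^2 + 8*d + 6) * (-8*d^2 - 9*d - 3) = 48*d^5 + 46*d^4 - 55*d^3 - 123*d^2 - 78*d - 18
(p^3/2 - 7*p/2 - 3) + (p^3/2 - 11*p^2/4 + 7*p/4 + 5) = p^3 - 11*p^2/4 - 7*p/4 + 2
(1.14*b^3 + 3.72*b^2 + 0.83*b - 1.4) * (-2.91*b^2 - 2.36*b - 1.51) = -3.3174*b^5 - 13.5156*b^4 - 12.9159*b^3 - 3.502*b^2 + 2.0507*b + 2.114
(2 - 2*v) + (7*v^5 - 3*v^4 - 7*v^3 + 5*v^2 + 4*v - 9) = 7*v^5 - 3*v^4 - 7*v^3 + 5*v^2 + 2*v - 7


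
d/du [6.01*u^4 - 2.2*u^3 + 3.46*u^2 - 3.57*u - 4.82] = 24.04*u^3 - 6.6*u^2 + 6.92*u - 3.57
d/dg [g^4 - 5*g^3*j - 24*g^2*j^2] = g*(4*g^2 - 15*g*j - 48*j^2)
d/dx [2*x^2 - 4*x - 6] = 4*x - 4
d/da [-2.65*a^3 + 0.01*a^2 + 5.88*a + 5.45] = -7.95*a^2 + 0.02*a + 5.88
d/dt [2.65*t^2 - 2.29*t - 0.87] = 5.3*t - 2.29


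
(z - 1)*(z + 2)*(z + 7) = z^3 + 8*z^2 + 5*z - 14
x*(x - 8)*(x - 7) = x^3 - 15*x^2 + 56*x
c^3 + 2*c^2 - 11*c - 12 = (c - 3)*(c + 1)*(c + 4)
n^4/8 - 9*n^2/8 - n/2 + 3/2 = (n/4 + 1/2)*(n/2 + 1)*(n - 3)*(n - 1)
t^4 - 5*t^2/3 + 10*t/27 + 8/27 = (t - 1)*(t - 2/3)*(t + 1/3)*(t + 4/3)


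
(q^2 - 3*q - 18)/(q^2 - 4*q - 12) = (q + 3)/(q + 2)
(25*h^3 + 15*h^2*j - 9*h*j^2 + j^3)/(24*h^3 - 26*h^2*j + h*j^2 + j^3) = (25*h^3 + 15*h^2*j - 9*h*j^2 + j^3)/(24*h^3 - 26*h^2*j + h*j^2 + j^3)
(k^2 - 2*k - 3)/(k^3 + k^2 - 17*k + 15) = (k + 1)/(k^2 + 4*k - 5)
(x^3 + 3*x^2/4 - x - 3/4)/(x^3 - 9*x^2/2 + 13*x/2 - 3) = (4*x^2 + 7*x + 3)/(2*(2*x^2 - 7*x + 6))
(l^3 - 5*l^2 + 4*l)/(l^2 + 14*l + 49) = l*(l^2 - 5*l + 4)/(l^2 + 14*l + 49)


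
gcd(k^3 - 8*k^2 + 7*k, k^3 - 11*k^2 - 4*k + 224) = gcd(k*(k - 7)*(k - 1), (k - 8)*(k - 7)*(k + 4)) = k - 7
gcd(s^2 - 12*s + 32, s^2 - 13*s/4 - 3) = s - 4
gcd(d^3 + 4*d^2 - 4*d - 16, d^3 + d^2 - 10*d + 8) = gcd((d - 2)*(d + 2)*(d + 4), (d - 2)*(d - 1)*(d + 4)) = d^2 + 2*d - 8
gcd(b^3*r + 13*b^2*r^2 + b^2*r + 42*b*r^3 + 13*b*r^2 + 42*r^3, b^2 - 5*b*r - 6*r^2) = 1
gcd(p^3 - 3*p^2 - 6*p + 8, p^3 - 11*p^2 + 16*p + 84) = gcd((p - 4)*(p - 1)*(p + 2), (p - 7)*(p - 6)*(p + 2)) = p + 2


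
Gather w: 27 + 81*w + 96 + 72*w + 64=153*w + 187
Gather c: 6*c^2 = 6*c^2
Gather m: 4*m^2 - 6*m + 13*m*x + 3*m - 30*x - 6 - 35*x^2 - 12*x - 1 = 4*m^2 + m*(13*x - 3) - 35*x^2 - 42*x - 7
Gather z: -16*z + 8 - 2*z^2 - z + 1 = -2*z^2 - 17*z + 9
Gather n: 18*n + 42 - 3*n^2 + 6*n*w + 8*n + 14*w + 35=-3*n^2 + n*(6*w + 26) + 14*w + 77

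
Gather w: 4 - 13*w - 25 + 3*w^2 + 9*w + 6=3*w^2 - 4*w - 15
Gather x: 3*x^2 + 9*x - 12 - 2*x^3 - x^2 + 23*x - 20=-2*x^3 + 2*x^2 + 32*x - 32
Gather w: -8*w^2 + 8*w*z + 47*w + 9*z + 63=-8*w^2 + w*(8*z + 47) + 9*z + 63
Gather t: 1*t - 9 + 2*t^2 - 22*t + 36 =2*t^2 - 21*t + 27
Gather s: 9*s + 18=9*s + 18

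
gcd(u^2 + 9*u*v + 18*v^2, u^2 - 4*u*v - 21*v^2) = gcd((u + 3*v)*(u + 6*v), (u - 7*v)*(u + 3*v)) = u + 3*v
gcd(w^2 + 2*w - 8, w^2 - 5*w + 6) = w - 2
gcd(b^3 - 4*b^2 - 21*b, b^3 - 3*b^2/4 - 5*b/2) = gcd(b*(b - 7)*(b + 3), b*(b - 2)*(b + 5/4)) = b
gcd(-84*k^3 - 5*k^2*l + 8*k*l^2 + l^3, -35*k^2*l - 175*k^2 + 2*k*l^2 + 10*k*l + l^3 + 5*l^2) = 7*k + l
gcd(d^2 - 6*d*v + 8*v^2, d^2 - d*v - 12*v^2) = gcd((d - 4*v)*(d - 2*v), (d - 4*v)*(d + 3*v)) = -d + 4*v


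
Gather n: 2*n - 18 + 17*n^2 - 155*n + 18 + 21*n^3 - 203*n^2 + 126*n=21*n^3 - 186*n^2 - 27*n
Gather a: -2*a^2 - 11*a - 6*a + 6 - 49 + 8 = -2*a^2 - 17*a - 35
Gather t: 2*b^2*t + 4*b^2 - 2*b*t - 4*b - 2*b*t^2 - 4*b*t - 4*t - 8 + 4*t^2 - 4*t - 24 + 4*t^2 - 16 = 4*b^2 - 4*b + t^2*(8 - 2*b) + t*(2*b^2 - 6*b - 8) - 48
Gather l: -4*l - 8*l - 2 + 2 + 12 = 12 - 12*l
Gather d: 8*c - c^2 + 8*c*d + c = -c^2 + 8*c*d + 9*c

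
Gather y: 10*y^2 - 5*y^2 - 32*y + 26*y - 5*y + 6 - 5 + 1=5*y^2 - 11*y + 2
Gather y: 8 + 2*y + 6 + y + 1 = 3*y + 15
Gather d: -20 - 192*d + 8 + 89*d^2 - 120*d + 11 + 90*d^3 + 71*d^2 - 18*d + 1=90*d^3 + 160*d^2 - 330*d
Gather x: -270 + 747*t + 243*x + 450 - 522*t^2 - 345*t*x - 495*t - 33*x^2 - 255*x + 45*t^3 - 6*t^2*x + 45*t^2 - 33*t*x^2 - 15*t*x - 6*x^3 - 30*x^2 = 45*t^3 - 477*t^2 + 252*t - 6*x^3 + x^2*(-33*t - 63) + x*(-6*t^2 - 360*t - 12) + 180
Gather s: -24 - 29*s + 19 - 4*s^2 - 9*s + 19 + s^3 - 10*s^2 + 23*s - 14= s^3 - 14*s^2 - 15*s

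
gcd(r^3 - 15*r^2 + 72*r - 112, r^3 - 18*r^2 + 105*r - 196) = r^2 - 11*r + 28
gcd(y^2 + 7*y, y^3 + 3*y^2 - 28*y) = y^2 + 7*y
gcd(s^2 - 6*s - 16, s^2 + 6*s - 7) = 1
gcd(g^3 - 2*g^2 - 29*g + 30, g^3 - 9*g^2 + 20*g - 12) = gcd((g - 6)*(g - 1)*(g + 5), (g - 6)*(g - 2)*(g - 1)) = g^2 - 7*g + 6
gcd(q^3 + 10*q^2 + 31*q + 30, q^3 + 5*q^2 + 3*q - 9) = q + 3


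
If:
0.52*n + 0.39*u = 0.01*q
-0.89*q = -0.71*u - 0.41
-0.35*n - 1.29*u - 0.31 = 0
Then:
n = 0.23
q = 0.22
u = -0.30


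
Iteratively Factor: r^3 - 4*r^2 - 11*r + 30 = (r + 3)*(r^2 - 7*r + 10) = (r - 2)*(r + 3)*(r - 5)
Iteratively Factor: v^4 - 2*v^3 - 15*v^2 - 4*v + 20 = (v - 5)*(v^3 + 3*v^2 - 4) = (v - 5)*(v - 1)*(v^2 + 4*v + 4) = (v - 5)*(v - 1)*(v + 2)*(v + 2)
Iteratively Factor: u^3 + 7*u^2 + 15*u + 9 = (u + 3)*(u^2 + 4*u + 3) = (u + 3)^2*(u + 1)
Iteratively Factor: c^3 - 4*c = (c + 2)*(c^2 - 2*c) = c*(c + 2)*(c - 2)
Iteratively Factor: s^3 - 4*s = (s - 2)*(s^2 + 2*s) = (s - 2)*(s + 2)*(s)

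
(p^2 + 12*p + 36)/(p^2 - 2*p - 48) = (p + 6)/(p - 8)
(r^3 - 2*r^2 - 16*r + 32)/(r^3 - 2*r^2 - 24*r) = (r^2 - 6*r + 8)/(r*(r - 6))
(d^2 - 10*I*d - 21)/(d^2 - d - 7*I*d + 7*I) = (d - 3*I)/(d - 1)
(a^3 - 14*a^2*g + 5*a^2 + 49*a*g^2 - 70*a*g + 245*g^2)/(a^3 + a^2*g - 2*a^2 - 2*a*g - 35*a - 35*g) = (a^2 - 14*a*g + 49*g^2)/(a^2 + a*g - 7*a - 7*g)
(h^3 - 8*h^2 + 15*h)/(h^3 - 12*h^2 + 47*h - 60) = h/(h - 4)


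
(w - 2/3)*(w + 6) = w^2 + 16*w/3 - 4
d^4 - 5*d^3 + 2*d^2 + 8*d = d*(d - 4)*(d - 2)*(d + 1)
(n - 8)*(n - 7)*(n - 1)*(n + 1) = n^4 - 15*n^3 + 55*n^2 + 15*n - 56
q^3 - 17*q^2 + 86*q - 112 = (q - 8)*(q - 7)*(q - 2)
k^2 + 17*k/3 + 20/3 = (k + 5/3)*(k + 4)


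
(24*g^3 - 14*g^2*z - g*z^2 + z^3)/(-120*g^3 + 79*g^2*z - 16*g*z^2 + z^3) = (-8*g^2 + 2*g*z + z^2)/(40*g^2 - 13*g*z + z^2)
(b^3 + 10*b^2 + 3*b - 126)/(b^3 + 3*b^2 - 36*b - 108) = (b^2 + 4*b - 21)/(b^2 - 3*b - 18)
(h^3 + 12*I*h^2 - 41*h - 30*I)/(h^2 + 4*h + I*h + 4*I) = (h^2 + 11*I*h - 30)/(h + 4)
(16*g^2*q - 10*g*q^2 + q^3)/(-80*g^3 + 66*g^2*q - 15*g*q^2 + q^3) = q/(-5*g + q)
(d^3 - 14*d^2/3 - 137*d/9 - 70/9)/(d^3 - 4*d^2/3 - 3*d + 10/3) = (3*d^2 - 19*d - 14)/(3*(d^2 - 3*d + 2))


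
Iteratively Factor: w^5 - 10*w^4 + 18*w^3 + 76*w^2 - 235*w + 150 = (w - 2)*(w^4 - 8*w^3 + 2*w^2 + 80*w - 75) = (w - 5)*(w - 2)*(w^3 - 3*w^2 - 13*w + 15) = (w - 5)*(w - 2)*(w - 1)*(w^2 - 2*w - 15) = (w - 5)*(w - 2)*(w - 1)*(w + 3)*(w - 5)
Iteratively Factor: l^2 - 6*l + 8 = (l - 4)*(l - 2)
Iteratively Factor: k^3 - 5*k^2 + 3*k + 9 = (k - 3)*(k^2 - 2*k - 3) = (k - 3)*(k + 1)*(k - 3)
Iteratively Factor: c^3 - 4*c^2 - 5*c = (c + 1)*(c^2 - 5*c) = (c - 5)*(c + 1)*(c)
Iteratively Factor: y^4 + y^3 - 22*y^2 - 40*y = (y + 4)*(y^3 - 3*y^2 - 10*y) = (y + 2)*(y + 4)*(y^2 - 5*y) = (y - 5)*(y + 2)*(y + 4)*(y)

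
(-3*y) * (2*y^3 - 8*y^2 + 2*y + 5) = -6*y^4 + 24*y^3 - 6*y^2 - 15*y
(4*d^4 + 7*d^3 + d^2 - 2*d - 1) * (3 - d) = -4*d^5 + 5*d^4 + 20*d^3 + 5*d^2 - 5*d - 3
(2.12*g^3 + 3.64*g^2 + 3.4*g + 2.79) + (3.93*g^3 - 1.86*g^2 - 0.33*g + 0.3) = 6.05*g^3 + 1.78*g^2 + 3.07*g + 3.09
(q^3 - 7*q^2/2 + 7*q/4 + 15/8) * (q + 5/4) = q^4 - 9*q^3/4 - 21*q^2/8 + 65*q/16 + 75/32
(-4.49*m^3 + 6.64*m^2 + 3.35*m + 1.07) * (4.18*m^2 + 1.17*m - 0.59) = -18.7682*m^5 + 22.5019*m^4 + 24.4209*m^3 + 4.4745*m^2 - 0.7246*m - 0.6313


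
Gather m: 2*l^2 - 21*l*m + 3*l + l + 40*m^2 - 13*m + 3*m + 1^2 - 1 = 2*l^2 + 4*l + 40*m^2 + m*(-21*l - 10)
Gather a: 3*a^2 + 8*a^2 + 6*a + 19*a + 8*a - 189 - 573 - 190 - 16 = 11*a^2 + 33*a - 968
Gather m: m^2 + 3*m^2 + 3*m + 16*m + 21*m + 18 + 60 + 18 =4*m^2 + 40*m + 96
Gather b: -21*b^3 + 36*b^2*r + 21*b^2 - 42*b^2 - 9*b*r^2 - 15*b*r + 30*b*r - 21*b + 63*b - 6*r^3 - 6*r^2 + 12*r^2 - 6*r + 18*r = -21*b^3 + b^2*(36*r - 21) + b*(-9*r^2 + 15*r + 42) - 6*r^3 + 6*r^2 + 12*r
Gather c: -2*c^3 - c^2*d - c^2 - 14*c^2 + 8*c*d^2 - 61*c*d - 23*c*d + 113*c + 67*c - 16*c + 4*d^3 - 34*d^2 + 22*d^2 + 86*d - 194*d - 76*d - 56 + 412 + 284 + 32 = -2*c^3 + c^2*(-d - 15) + c*(8*d^2 - 84*d + 164) + 4*d^3 - 12*d^2 - 184*d + 672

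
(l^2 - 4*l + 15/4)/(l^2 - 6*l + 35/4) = (2*l - 3)/(2*l - 7)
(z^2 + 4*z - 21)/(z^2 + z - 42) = (z - 3)/(z - 6)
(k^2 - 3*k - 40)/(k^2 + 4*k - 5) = (k - 8)/(k - 1)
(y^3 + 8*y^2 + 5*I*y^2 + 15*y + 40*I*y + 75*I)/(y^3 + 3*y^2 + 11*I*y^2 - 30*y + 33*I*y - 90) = (y + 5)/(y + 6*I)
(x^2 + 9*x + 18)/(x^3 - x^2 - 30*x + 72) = (x + 3)/(x^2 - 7*x + 12)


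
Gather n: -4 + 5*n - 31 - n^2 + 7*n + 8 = -n^2 + 12*n - 27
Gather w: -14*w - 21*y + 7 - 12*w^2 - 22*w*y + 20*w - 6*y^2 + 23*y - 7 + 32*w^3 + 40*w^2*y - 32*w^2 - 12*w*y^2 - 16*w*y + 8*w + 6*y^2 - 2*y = 32*w^3 + w^2*(40*y - 44) + w*(-12*y^2 - 38*y + 14)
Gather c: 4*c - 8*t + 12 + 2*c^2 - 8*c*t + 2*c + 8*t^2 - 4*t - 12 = 2*c^2 + c*(6 - 8*t) + 8*t^2 - 12*t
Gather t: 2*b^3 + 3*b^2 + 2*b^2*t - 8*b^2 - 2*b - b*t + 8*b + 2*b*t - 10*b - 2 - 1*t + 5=2*b^3 - 5*b^2 - 4*b + t*(2*b^2 + b - 1) + 3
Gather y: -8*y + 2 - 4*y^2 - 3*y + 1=-4*y^2 - 11*y + 3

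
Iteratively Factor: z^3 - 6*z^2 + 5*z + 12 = (z - 3)*(z^2 - 3*z - 4) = (z - 3)*(z + 1)*(z - 4)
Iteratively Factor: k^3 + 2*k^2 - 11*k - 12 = (k + 4)*(k^2 - 2*k - 3) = (k - 3)*(k + 4)*(k + 1)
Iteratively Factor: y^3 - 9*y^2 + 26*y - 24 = (y - 2)*(y^2 - 7*y + 12) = (y - 3)*(y - 2)*(y - 4)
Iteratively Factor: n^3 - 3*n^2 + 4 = (n - 2)*(n^2 - n - 2) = (n - 2)*(n + 1)*(n - 2)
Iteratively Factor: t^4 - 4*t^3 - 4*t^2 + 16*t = (t - 4)*(t^3 - 4*t) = t*(t - 4)*(t^2 - 4) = t*(t - 4)*(t + 2)*(t - 2)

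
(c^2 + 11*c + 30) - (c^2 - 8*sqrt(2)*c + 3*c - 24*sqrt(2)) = 8*c + 8*sqrt(2)*c + 30 + 24*sqrt(2)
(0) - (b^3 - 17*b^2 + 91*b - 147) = -b^3 + 17*b^2 - 91*b + 147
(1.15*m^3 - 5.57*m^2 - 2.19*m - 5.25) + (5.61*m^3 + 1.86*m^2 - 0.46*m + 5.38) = 6.76*m^3 - 3.71*m^2 - 2.65*m + 0.13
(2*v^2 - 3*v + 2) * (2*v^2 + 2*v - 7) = 4*v^4 - 2*v^3 - 16*v^2 + 25*v - 14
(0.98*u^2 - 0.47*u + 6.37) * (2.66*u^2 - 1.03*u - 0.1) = 2.6068*u^4 - 2.2596*u^3 + 17.3303*u^2 - 6.5141*u - 0.637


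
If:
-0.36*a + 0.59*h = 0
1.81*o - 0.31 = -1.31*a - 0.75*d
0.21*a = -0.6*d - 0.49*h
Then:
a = 0.460096849254764 - 2.68637192629394*o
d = 2.27886296459342*o - 0.390302496698321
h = 0.280737060562229 - 1.63914219231495*o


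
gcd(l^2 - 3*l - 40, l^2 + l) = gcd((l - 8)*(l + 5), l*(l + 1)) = 1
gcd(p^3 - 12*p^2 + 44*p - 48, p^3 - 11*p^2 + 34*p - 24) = p^2 - 10*p + 24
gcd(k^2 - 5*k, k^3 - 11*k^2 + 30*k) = k^2 - 5*k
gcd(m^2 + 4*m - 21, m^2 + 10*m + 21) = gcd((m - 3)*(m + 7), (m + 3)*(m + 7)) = m + 7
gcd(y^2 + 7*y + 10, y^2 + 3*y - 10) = y + 5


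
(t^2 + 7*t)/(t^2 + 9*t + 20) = t*(t + 7)/(t^2 + 9*t + 20)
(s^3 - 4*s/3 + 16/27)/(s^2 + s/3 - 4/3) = (9*s^2 - 12*s + 4)/(9*(s - 1))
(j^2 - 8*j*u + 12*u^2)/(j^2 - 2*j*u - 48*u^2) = (-j^2 + 8*j*u - 12*u^2)/(-j^2 + 2*j*u + 48*u^2)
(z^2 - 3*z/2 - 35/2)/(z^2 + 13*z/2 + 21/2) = (z - 5)/(z + 3)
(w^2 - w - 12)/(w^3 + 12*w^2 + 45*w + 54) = (w - 4)/(w^2 + 9*w + 18)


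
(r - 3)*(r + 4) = r^2 + r - 12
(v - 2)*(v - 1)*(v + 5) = v^3 + 2*v^2 - 13*v + 10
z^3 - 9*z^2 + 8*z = z*(z - 8)*(z - 1)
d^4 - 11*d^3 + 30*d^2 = d^2*(d - 6)*(d - 5)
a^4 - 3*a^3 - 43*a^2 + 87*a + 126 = (a - 7)*(a - 3)*(a + 1)*(a + 6)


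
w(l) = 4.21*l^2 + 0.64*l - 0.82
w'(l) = 8.42*l + 0.64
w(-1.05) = 3.15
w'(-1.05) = -8.20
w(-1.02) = 2.91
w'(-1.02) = -7.95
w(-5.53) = 124.39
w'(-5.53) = -45.92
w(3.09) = 41.36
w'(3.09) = 26.66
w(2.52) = 27.53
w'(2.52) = 21.86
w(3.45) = 51.50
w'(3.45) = 29.69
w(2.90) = 36.44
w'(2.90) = 25.06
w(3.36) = 48.86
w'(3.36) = 28.93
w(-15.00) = 936.83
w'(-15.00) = -125.66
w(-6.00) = 146.90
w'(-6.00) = -49.88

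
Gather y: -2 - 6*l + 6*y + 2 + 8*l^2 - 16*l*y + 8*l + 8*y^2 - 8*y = 8*l^2 + 2*l + 8*y^2 + y*(-16*l - 2)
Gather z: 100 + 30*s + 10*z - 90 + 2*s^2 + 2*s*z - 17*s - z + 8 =2*s^2 + 13*s + z*(2*s + 9) + 18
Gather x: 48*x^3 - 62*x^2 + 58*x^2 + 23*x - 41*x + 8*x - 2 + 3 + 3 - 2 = 48*x^3 - 4*x^2 - 10*x + 2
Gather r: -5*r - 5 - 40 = -5*r - 45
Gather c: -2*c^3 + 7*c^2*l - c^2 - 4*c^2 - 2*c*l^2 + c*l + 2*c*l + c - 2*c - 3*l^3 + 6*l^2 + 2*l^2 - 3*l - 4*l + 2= -2*c^3 + c^2*(7*l - 5) + c*(-2*l^2 + 3*l - 1) - 3*l^3 + 8*l^2 - 7*l + 2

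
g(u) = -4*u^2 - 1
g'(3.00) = -24.00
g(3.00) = -37.00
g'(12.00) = -96.00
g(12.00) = -577.00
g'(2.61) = -20.88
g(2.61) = -28.25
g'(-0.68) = 5.44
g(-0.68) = -2.85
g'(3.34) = -26.72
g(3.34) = -45.62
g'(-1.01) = 8.08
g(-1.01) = -5.08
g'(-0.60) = 4.80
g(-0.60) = -2.44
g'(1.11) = -8.88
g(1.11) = -5.93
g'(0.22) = -1.76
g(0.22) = -1.19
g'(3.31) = -26.48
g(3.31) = -44.82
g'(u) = -8*u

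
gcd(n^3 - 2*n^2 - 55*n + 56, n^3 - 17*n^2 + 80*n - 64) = n^2 - 9*n + 8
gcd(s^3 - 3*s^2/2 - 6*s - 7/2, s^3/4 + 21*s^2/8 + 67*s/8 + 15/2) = 1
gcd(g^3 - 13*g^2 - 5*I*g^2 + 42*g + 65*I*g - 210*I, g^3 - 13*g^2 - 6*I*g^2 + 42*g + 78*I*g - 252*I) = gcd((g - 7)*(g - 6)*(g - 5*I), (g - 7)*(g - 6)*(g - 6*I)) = g^2 - 13*g + 42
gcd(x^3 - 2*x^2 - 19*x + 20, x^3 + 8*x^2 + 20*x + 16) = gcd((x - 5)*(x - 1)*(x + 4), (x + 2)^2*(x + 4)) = x + 4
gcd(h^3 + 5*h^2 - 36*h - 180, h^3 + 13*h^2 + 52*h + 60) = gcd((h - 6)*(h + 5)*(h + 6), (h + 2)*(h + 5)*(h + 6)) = h^2 + 11*h + 30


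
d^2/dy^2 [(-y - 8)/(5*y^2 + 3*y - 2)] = 2*(-(y + 8)*(10*y + 3)^2 + (15*y + 43)*(5*y^2 + 3*y - 2))/(5*y^2 + 3*y - 2)^3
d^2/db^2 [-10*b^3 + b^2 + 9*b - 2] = 2 - 60*b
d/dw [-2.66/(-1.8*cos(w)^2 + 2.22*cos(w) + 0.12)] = (9.576*cos(w) - 5.9052)*sin(w)/(-1.8*cos(w)^2 + 2.22*cos(w) + 0.12)^2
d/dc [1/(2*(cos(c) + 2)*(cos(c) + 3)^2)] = (3*cos(c) + 7)*sin(c)/(2*(cos(c) + 2)^2*(cos(c) + 3)^3)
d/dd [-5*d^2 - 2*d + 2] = -10*d - 2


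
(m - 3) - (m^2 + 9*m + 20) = -m^2 - 8*m - 23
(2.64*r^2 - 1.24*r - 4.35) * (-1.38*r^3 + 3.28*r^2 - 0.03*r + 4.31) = -3.6432*r^5 + 10.3704*r^4 + 1.8566*r^3 - 2.8524*r^2 - 5.2139*r - 18.7485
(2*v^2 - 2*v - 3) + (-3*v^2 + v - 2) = -v^2 - v - 5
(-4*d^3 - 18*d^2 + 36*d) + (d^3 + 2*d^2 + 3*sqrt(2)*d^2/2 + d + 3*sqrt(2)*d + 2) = -3*d^3 - 16*d^2 + 3*sqrt(2)*d^2/2 + 3*sqrt(2)*d + 37*d + 2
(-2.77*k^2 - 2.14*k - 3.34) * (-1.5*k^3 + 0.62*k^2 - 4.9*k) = 4.155*k^5 + 1.4926*k^4 + 17.2562*k^3 + 8.4152*k^2 + 16.366*k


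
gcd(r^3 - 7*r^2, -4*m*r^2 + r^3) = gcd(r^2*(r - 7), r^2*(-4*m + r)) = r^2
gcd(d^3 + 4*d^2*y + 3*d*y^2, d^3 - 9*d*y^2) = d^2 + 3*d*y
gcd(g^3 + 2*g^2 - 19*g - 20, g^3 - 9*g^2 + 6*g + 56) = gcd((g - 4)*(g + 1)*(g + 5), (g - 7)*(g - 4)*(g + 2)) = g - 4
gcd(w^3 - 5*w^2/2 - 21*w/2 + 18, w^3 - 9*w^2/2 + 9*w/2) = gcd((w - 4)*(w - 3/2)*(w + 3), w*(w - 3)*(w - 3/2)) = w - 3/2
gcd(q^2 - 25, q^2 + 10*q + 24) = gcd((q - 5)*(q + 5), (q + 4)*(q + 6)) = 1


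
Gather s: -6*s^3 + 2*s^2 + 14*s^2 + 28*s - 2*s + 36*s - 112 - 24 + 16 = -6*s^3 + 16*s^2 + 62*s - 120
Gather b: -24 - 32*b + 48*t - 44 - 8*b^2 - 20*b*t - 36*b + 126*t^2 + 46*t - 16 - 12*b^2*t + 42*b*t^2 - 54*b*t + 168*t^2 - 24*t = b^2*(-12*t - 8) + b*(42*t^2 - 74*t - 68) + 294*t^2 + 70*t - 84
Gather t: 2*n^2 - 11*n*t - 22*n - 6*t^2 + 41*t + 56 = 2*n^2 - 22*n - 6*t^2 + t*(41 - 11*n) + 56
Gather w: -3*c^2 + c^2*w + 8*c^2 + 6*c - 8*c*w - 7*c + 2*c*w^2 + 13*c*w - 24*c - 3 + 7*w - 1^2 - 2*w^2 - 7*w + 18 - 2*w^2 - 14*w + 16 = 5*c^2 - 25*c + w^2*(2*c - 4) + w*(c^2 + 5*c - 14) + 30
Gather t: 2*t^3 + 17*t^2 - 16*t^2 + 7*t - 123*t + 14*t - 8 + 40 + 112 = 2*t^3 + t^2 - 102*t + 144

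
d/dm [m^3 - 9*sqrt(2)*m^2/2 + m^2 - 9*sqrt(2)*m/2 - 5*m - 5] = 3*m^2 - 9*sqrt(2)*m + 2*m - 9*sqrt(2)/2 - 5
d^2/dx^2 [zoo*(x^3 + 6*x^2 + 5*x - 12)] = zoo*(x + 2)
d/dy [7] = 0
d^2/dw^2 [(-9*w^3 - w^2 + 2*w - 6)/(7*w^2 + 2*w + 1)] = 2*(139*w^3 - 915*w^2 - 321*w + 13)/(343*w^6 + 294*w^5 + 231*w^4 + 92*w^3 + 33*w^2 + 6*w + 1)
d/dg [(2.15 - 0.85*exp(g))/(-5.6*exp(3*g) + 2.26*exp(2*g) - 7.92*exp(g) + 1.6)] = (-9.52*exp(3*g) + 38.041*exp(2*g) - 9.718*exp(g) + 15.668)*exp(g)/(31.36*exp(6*g) - 25.312*exp(5*g) + 93.8116*exp(4*g) - 53.7184*exp(3*g) + 69.9584*exp(2*g) - 25.344*exp(g) + 2.56)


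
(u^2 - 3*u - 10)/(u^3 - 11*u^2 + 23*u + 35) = (u + 2)/(u^2 - 6*u - 7)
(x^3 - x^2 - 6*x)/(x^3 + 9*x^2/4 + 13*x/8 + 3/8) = 8*x*(x^2 - x - 6)/(8*x^3 + 18*x^2 + 13*x + 3)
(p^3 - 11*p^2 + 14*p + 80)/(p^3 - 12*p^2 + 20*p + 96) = (p - 5)/(p - 6)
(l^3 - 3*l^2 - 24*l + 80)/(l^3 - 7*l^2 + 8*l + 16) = (l + 5)/(l + 1)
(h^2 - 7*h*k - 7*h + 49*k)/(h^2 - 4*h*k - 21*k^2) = (h - 7)/(h + 3*k)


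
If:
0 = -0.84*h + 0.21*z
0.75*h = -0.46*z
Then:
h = 0.00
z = 0.00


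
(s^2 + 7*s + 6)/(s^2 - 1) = (s + 6)/(s - 1)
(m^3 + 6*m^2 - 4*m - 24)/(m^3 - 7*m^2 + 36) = (m^2 + 4*m - 12)/(m^2 - 9*m + 18)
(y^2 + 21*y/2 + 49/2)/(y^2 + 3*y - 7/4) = 2*(y + 7)/(2*y - 1)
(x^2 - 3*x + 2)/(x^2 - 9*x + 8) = (x - 2)/(x - 8)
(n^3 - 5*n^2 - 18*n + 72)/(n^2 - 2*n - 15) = (-n^3 + 5*n^2 + 18*n - 72)/(-n^2 + 2*n + 15)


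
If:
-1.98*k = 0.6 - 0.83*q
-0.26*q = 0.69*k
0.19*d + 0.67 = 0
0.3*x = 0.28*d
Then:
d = -3.53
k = -0.14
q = 0.38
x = -3.29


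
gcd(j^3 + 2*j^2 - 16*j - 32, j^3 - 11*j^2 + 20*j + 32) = j - 4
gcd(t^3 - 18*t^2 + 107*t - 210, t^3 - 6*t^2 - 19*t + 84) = t - 7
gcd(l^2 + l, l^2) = l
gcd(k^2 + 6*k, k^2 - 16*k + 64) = 1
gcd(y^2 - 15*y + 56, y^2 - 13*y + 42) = y - 7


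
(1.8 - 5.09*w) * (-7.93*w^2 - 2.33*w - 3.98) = 40.3637*w^3 - 2.4143*w^2 + 16.0642*w - 7.164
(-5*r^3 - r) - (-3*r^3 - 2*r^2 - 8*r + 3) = -2*r^3 + 2*r^2 + 7*r - 3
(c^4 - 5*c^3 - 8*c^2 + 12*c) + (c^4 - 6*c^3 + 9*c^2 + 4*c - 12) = 2*c^4 - 11*c^3 + c^2 + 16*c - 12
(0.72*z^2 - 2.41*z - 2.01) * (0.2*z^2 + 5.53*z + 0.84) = 0.144*z^4 + 3.4996*z^3 - 13.1245*z^2 - 13.1397*z - 1.6884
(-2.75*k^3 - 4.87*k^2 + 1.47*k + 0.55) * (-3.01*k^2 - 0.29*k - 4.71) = 8.2775*k^5 + 15.4562*k^4 + 9.9401*k^3 + 20.8559*k^2 - 7.0832*k - 2.5905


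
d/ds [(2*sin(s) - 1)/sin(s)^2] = 2*(1 - sin(s))*cos(s)/sin(s)^3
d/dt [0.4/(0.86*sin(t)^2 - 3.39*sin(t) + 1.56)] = (1.356 - 0.688*sin(t))*cos(t)/(0.86*sin(t)^2 - 3.39*sin(t) + 1.56)^2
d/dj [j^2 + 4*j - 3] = 2*j + 4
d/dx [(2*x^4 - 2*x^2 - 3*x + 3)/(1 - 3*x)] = 2*(-9*x^4 + 4*x^3 + 3*x^2 - 2*x + 3)/(9*x^2 - 6*x + 1)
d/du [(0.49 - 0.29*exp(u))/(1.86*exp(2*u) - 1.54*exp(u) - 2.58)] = (0.5394*exp(2*u) - 1.8228*exp(u) + 1.5028)*exp(u)/(3.4596*exp(4*u) - 5.7288*exp(3*u) - 7.226*exp(2*u) + 7.9464*exp(u) + 6.6564)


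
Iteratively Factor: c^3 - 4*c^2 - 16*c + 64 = (c + 4)*(c^2 - 8*c + 16) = (c - 4)*(c + 4)*(c - 4)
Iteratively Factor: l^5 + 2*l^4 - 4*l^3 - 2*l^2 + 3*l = (l - 1)*(l^4 + 3*l^3 - l^2 - 3*l) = (l - 1)*(l + 3)*(l^3 - l) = (l - 1)*(l + 1)*(l + 3)*(l^2 - l) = l*(l - 1)*(l + 1)*(l + 3)*(l - 1)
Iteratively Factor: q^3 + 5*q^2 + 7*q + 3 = (q + 1)*(q^2 + 4*q + 3) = (q + 1)^2*(q + 3)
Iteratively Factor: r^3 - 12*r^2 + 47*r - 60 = (r - 3)*(r^2 - 9*r + 20) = (r - 4)*(r - 3)*(r - 5)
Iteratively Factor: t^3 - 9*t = (t)*(t^2 - 9) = t*(t + 3)*(t - 3)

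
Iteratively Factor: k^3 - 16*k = (k - 4)*(k^2 + 4*k) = (k - 4)*(k + 4)*(k)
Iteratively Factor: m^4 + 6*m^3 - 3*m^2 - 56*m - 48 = (m + 1)*(m^3 + 5*m^2 - 8*m - 48) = (m + 1)*(m + 4)*(m^2 + m - 12) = (m - 3)*(m + 1)*(m + 4)*(m + 4)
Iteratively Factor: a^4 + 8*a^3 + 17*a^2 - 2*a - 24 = (a + 3)*(a^3 + 5*a^2 + 2*a - 8) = (a + 2)*(a + 3)*(a^2 + 3*a - 4) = (a + 2)*(a + 3)*(a + 4)*(a - 1)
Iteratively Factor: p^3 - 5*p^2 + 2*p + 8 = (p + 1)*(p^2 - 6*p + 8) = (p - 2)*(p + 1)*(p - 4)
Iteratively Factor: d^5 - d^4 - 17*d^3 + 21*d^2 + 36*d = (d - 3)*(d^4 + 2*d^3 - 11*d^2 - 12*d) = (d - 3)^2*(d^3 + 5*d^2 + 4*d) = (d - 3)^2*(d + 4)*(d^2 + d) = (d - 3)^2*(d + 1)*(d + 4)*(d)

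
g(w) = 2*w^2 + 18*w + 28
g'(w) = 4*w + 18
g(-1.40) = 6.72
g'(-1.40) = 12.40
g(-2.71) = -6.09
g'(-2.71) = 7.16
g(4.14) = 136.80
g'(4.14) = 34.56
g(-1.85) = 1.54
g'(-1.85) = 10.60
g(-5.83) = -8.96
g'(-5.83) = -5.32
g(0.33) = 34.16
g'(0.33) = 19.32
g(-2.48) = -4.34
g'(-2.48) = 8.08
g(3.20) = 106.08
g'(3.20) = 30.80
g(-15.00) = 208.00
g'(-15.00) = -42.00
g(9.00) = 352.00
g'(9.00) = 54.00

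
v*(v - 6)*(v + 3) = v^3 - 3*v^2 - 18*v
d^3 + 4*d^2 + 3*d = d*(d + 1)*(d + 3)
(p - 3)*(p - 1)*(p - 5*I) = p^3 - 4*p^2 - 5*I*p^2 + 3*p + 20*I*p - 15*I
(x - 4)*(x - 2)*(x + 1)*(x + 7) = x^4 + 2*x^3 - 33*x^2 + 22*x + 56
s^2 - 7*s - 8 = (s - 8)*(s + 1)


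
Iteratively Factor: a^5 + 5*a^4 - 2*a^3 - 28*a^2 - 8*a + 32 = (a + 2)*(a^4 + 3*a^3 - 8*a^2 - 12*a + 16) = (a - 1)*(a + 2)*(a^3 + 4*a^2 - 4*a - 16) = (a - 1)*(a + 2)*(a + 4)*(a^2 - 4) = (a - 1)*(a + 2)^2*(a + 4)*(a - 2)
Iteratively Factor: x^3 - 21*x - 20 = (x + 1)*(x^2 - x - 20) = (x - 5)*(x + 1)*(x + 4)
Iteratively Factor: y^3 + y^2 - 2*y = (y - 1)*(y^2 + 2*y) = (y - 1)*(y + 2)*(y)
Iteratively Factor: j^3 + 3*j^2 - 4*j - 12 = (j + 3)*(j^2 - 4) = (j - 2)*(j + 3)*(j + 2)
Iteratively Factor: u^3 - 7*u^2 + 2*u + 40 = (u - 4)*(u^2 - 3*u - 10) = (u - 4)*(u + 2)*(u - 5)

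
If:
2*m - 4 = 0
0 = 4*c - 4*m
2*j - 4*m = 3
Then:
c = 2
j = 11/2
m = 2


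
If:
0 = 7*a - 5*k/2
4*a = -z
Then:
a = -z/4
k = -7*z/10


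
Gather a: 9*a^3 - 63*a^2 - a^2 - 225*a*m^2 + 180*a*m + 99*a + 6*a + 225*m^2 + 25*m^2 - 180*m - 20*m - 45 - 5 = 9*a^3 - 64*a^2 + a*(-225*m^2 + 180*m + 105) + 250*m^2 - 200*m - 50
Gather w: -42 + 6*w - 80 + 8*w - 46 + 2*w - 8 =16*w - 176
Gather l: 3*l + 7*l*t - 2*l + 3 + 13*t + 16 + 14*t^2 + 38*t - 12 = l*(7*t + 1) + 14*t^2 + 51*t + 7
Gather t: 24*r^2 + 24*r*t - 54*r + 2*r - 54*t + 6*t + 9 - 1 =24*r^2 - 52*r + t*(24*r - 48) + 8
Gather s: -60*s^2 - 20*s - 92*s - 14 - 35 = -60*s^2 - 112*s - 49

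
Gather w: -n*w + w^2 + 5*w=w^2 + w*(5 - n)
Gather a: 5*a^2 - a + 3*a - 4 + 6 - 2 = 5*a^2 + 2*a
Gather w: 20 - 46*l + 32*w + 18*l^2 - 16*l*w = 18*l^2 - 46*l + w*(32 - 16*l) + 20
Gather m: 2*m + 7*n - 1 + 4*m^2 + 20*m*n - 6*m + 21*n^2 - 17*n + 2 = 4*m^2 + m*(20*n - 4) + 21*n^2 - 10*n + 1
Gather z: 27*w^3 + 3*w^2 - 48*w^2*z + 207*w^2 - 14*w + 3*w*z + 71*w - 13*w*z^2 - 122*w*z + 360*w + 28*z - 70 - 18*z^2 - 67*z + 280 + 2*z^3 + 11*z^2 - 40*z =27*w^3 + 210*w^2 + 417*w + 2*z^3 + z^2*(-13*w - 7) + z*(-48*w^2 - 119*w - 79) + 210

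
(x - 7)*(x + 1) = x^2 - 6*x - 7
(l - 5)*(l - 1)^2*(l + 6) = l^4 - l^3 - 31*l^2 + 61*l - 30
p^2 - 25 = (p - 5)*(p + 5)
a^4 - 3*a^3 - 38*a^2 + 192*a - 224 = (a - 4)^2*(a - 2)*(a + 7)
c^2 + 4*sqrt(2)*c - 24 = (c - 2*sqrt(2))*(c + 6*sqrt(2))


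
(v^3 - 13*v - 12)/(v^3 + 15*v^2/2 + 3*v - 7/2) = 2*(v^2 - v - 12)/(2*v^2 + 13*v - 7)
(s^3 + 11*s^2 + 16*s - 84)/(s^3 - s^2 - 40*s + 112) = (s^2 + 4*s - 12)/(s^2 - 8*s + 16)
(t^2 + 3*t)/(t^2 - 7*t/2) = 2*(t + 3)/(2*t - 7)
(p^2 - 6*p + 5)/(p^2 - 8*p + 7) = (p - 5)/(p - 7)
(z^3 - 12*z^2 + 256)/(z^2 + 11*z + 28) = (z^2 - 16*z + 64)/(z + 7)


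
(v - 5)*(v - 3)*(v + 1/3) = v^3 - 23*v^2/3 + 37*v/3 + 5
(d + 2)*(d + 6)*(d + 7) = d^3 + 15*d^2 + 68*d + 84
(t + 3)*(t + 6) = t^2 + 9*t + 18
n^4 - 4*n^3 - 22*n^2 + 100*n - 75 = (n - 5)*(n - 3)*(n - 1)*(n + 5)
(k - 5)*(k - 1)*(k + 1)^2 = k^4 - 4*k^3 - 6*k^2 + 4*k + 5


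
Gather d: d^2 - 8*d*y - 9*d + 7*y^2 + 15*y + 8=d^2 + d*(-8*y - 9) + 7*y^2 + 15*y + 8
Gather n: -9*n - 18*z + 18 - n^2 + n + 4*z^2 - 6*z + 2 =-n^2 - 8*n + 4*z^2 - 24*z + 20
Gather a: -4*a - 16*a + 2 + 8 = 10 - 20*a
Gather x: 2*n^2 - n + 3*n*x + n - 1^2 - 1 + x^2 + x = 2*n^2 + x^2 + x*(3*n + 1) - 2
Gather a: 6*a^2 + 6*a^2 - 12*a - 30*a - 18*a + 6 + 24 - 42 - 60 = 12*a^2 - 60*a - 72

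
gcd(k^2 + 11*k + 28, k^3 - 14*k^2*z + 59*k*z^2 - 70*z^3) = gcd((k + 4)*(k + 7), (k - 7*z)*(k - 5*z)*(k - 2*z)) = 1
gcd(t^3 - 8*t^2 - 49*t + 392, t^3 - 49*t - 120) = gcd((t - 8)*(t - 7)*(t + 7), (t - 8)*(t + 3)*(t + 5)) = t - 8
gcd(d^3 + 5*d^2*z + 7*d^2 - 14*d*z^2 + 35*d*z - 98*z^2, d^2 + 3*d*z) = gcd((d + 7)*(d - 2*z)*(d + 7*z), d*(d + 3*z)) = 1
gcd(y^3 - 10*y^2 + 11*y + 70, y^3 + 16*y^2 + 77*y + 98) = y + 2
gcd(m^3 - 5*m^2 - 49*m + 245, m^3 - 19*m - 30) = m - 5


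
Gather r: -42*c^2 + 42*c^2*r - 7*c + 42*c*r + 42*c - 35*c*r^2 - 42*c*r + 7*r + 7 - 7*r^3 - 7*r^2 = -42*c^2 + 35*c - 7*r^3 + r^2*(-35*c - 7) + r*(42*c^2 + 7) + 7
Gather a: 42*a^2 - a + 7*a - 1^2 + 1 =42*a^2 + 6*a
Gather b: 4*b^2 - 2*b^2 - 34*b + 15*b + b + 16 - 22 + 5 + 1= 2*b^2 - 18*b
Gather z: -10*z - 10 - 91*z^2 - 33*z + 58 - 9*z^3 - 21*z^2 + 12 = -9*z^3 - 112*z^2 - 43*z + 60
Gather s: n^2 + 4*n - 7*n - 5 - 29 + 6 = n^2 - 3*n - 28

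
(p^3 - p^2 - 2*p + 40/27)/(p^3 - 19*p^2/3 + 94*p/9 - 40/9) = (p + 4/3)/(p - 4)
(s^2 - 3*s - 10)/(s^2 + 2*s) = (s - 5)/s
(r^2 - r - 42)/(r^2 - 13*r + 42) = (r + 6)/(r - 6)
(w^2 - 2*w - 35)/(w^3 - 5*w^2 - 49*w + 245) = (w + 5)/(w^2 + 2*w - 35)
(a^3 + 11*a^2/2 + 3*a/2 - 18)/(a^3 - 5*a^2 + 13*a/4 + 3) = 2*(a^2 + 7*a + 12)/(2*a^2 - 7*a - 4)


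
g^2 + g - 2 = (g - 1)*(g + 2)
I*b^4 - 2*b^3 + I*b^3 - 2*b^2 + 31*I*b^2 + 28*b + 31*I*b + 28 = (b + 1)*(b - 4*I)*(b + 7*I)*(I*b + 1)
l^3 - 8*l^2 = l^2*(l - 8)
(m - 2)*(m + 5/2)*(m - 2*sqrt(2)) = m^3 - 2*sqrt(2)*m^2 + m^2/2 - 5*m - sqrt(2)*m + 10*sqrt(2)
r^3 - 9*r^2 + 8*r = r*(r - 8)*(r - 1)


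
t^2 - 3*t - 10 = (t - 5)*(t + 2)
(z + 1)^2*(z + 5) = z^3 + 7*z^2 + 11*z + 5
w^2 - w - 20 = (w - 5)*(w + 4)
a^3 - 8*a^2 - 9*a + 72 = (a - 8)*(a - 3)*(a + 3)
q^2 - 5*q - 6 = (q - 6)*(q + 1)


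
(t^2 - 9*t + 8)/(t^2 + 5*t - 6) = (t - 8)/(t + 6)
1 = 1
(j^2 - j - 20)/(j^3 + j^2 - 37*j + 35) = (j + 4)/(j^2 + 6*j - 7)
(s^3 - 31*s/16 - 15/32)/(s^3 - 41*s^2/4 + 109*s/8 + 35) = (8*s^2 - 10*s - 3)/(4*(2*s^2 - 23*s + 56))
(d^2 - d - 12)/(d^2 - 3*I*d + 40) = (d^2 - d - 12)/(d^2 - 3*I*d + 40)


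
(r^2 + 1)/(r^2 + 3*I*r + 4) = (r + I)/(r + 4*I)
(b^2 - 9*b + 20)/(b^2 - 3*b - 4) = (b - 5)/(b + 1)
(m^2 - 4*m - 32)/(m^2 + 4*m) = (m - 8)/m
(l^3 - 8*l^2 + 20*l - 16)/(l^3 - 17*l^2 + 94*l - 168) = (l^2 - 4*l + 4)/(l^2 - 13*l + 42)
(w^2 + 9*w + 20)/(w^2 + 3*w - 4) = (w + 5)/(w - 1)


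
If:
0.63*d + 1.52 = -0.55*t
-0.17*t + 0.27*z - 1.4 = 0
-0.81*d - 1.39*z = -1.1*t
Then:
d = -7.33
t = 5.64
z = 8.73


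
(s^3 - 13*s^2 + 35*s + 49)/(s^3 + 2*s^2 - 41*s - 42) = (s^2 - 14*s + 49)/(s^2 + s - 42)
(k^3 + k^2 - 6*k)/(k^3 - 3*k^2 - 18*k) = (k - 2)/(k - 6)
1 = 1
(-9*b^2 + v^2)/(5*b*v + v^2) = (-9*b^2 + v^2)/(v*(5*b + v))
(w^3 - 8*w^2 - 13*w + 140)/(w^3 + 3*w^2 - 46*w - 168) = (w - 5)/(w + 6)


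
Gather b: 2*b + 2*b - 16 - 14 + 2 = 4*b - 28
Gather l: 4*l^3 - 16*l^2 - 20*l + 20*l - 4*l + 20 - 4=4*l^3 - 16*l^2 - 4*l + 16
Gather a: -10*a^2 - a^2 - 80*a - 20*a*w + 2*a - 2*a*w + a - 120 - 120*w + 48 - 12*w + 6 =-11*a^2 + a*(-22*w - 77) - 132*w - 66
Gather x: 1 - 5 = -4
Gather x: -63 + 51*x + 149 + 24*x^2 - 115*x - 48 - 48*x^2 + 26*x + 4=-24*x^2 - 38*x + 42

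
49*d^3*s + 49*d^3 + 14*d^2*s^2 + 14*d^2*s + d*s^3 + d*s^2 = (7*d + s)^2*(d*s + d)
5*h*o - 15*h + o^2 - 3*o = (5*h + o)*(o - 3)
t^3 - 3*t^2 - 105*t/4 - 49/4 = (t - 7)*(t + 1/2)*(t + 7/2)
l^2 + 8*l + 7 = (l + 1)*(l + 7)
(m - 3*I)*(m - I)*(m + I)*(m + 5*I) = m^4 + 2*I*m^3 + 16*m^2 + 2*I*m + 15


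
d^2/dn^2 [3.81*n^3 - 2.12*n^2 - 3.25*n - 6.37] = 22.86*n - 4.24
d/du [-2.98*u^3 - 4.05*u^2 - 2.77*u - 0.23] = -8.94*u^2 - 8.1*u - 2.77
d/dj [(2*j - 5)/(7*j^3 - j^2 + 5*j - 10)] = (14*j^3 - 2*j^2 + 10*j - (2*j - 5)*(21*j^2 - 2*j + 5) - 20)/(7*j^3 - j^2 + 5*j - 10)^2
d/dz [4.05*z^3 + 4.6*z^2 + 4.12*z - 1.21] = 12.15*z^2 + 9.2*z + 4.12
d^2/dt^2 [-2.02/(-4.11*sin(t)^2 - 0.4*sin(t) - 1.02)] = (-136.488168*sin(t)^4 - 9.96264*sin(t)^3 + 238.282028*sin(t)^2 + 20.74944*sin(t) - 16.290088)/(4.11*sin(t)^2 + 0.4*sin(t) + 1.02)^3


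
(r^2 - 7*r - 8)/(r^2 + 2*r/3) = 3*(r^2 - 7*r - 8)/(r*(3*r + 2))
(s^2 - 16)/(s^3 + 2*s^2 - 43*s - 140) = (s - 4)/(s^2 - 2*s - 35)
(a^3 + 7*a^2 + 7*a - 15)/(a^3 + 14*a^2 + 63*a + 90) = (a - 1)/(a + 6)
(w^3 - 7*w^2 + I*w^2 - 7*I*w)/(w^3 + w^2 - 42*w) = (w^2 + w*(-7 + I) - 7*I)/(w^2 + w - 42)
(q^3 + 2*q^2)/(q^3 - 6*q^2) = (q + 2)/(q - 6)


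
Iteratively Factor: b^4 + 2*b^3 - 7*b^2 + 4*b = (b - 1)*(b^3 + 3*b^2 - 4*b) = (b - 1)*(b + 4)*(b^2 - b) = b*(b - 1)*(b + 4)*(b - 1)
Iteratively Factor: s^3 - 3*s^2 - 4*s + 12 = (s + 2)*(s^2 - 5*s + 6) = (s - 2)*(s + 2)*(s - 3)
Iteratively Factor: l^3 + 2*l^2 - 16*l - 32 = (l + 4)*(l^2 - 2*l - 8) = (l - 4)*(l + 4)*(l + 2)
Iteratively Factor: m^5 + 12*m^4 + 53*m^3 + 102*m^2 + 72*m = (m + 2)*(m^4 + 10*m^3 + 33*m^2 + 36*m) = (m + 2)*(m + 3)*(m^3 + 7*m^2 + 12*m) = (m + 2)*(m + 3)^2*(m^2 + 4*m) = m*(m + 2)*(m + 3)^2*(m + 4)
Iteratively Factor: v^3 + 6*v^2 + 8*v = (v + 4)*(v^2 + 2*v) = (v + 2)*(v + 4)*(v)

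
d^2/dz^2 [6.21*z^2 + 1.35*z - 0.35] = 12.4200000000000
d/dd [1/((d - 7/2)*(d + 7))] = 2*(-4*d - 7)/(4*d^4 + 28*d^3 - 147*d^2 - 686*d + 2401)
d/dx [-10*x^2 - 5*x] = -20*x - 5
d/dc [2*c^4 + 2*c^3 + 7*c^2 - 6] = 2*c*(4*c^2 + 3*c + 7)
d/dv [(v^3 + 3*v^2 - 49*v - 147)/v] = 2*v + 3 + 147/v^2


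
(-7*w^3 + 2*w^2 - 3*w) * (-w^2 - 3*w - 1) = 7*w^5 + 19*w^4 + 4*w^3 + 7*w^2 + 3*w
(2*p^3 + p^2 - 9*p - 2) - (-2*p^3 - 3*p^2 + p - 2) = 4*p^3 + 4*p^2 - 10*p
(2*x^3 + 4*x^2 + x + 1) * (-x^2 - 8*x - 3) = -2*x^5 - 20*x^4 - 39*x^3 - 21*x^2 - 11*x - 3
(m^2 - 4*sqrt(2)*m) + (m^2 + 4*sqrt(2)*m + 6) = 2*m^2 + 6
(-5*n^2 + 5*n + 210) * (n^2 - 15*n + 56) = -5*n^4 + 80*n^3 - 145*n^2 - 2870*n + 11760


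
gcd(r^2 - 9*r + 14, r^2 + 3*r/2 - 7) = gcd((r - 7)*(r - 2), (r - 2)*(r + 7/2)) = r - 2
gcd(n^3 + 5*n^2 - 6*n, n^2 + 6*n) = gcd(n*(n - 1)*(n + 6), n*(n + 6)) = n^2 + 6*n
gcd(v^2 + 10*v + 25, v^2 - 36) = 1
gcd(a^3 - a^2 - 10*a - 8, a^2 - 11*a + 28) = a - 4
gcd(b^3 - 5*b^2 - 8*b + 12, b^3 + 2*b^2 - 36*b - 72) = b^2 - 4*b - 12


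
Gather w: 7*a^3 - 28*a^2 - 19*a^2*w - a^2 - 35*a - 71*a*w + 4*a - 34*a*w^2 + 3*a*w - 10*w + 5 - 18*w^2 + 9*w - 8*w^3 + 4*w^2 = 7*a^3 - 29*a^2 - 31*a - 8*w^3 + w^2*(-34*a - 14) + w*(-19*a^2 - 68*a - 1) + 5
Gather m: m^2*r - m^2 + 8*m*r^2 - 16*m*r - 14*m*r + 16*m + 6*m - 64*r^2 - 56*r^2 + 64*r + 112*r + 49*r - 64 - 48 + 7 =m^2*(r - 1) + m*(8*r^2 - 30*r + 22) - 120*r^2 + 225*r - 105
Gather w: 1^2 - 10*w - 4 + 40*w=30*w - 3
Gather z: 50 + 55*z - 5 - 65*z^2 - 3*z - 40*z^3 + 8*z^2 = -40*z^3 - 57*z^2 + 52*z + 45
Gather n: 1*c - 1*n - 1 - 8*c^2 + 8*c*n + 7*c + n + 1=-8*c^2 + 8*c*n + 8*c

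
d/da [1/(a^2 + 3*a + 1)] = (-2*a - 3)/(a^2 + 3*a + 1)^2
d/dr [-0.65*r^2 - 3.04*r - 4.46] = -1.3*r - 3.04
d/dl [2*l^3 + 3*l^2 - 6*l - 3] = 6*l^2 + 6*l - 6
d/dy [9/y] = -9/y^2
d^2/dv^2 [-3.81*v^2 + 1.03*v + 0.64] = -7.62000000000000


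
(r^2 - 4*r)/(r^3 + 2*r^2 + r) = (r - 4)/(r^2 + 2*r + 1)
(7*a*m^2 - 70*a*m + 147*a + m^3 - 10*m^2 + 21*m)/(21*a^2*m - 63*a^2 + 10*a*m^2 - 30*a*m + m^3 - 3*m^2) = (m - 7)/(3*a + m)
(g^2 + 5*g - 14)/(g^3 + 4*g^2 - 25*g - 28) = (g - 2)/(g^2 - 3*g - 4)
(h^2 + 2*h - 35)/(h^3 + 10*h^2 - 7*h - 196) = (h - 5)/(h^2 + 3*h - 28)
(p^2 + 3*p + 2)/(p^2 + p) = (p + 2)/p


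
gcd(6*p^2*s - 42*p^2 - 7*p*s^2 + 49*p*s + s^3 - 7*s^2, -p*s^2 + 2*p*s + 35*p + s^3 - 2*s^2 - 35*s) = p*s - 7*p - s^2 + 7*s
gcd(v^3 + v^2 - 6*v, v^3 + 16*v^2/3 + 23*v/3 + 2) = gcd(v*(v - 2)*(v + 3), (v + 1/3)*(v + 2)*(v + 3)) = v + 3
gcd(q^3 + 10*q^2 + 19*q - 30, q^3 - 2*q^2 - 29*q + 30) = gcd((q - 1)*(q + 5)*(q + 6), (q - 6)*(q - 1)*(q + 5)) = q^2 + 4*q - 5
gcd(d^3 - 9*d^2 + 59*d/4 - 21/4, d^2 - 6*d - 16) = 1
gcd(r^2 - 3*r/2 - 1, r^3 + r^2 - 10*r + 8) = r - 2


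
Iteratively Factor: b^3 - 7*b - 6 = (b - 3)*(b^2 + 3*b + 2) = (b - 3)*(b + 2)*(b + 1)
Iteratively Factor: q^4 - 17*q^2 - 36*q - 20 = (q + 2)*(q^3 - 2*q^2 - 13*q - 10) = (q + 1)*(q + 2)*(q^2 - 3*q - 10) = (q - 5)*(q + 1)*(q + 2)*(q + 2)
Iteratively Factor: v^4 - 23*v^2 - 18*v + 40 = (v - 1)*(v^3 + v^2 - 22*v - 40) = (v - 1)*(v + 4)*(v^2 - 3*v - 10) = (v - 1)*(v + 2)*(v + 4)*(v - 5)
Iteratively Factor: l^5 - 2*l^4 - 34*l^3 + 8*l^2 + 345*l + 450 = (l - 5)*(l^4 + 3*l^3 - 19*l^2 - 87*l - 90) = (l - 5)*(l + 2)*(l^3 + l^2 - 21*l - 45) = (l - 5)*(l + 2)*(l + 3)*(l^2 - 2*l - 15) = (l - 5)^2*(l + 2)*(l + 3)*(l + 3)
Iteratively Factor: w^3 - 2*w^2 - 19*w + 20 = (w - 1)*(w^2 - w - 20) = (w - 5)*(w - 1)*(w + 4)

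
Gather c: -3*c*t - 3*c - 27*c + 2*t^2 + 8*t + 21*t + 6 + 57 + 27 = c*(-3*t - 30) + 2*t^2 + 29*t + 90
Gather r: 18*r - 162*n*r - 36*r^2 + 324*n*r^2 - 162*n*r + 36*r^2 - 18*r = 324*n*r^2 - 324*n*r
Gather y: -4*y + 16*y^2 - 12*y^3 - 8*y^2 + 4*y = -12*y^3 + 8*y^2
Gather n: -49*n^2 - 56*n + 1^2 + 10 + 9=-49*n^2 - 56*n + 20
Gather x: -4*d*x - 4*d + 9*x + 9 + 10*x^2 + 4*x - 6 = -4*d + 10*x^2 + x*(13 - 4*d) + 3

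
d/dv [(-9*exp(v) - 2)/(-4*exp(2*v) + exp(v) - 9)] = (-(8*exp(v) - 1)*(9*exp(v) + 2) + 36*exp(2*v) - 9*exp(v) + 81)*exp(v)/(4*exp(2*v) - exp(v) + 9)^2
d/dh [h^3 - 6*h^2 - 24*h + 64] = 3*h^2 - 12*h - 24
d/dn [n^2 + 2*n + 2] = 2*n + 2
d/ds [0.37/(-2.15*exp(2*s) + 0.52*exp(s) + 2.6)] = (1.591*exp(s) - 0.1924)*exp(s)/(-2.15*exp(2*s) + 0.52*exp(s) + 2.6)^2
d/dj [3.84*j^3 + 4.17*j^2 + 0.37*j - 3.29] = 11.52*j^2 + 8.34*j + 0.37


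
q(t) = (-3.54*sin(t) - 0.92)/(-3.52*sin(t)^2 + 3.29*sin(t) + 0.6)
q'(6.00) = 4.73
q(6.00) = -0.12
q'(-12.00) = -2.84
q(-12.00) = -2.09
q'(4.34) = 0.05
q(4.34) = -0.43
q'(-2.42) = 0.02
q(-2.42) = -0.46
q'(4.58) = 0.02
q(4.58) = -0.42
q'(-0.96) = -0.06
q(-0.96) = -0.44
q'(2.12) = 10.00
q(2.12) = -4.66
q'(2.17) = 8.69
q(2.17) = -4.19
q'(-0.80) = -0.05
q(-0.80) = -0.45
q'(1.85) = 17.84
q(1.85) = -8.48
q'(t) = (7.04*sin(t)*cos(t) - 3.29*cos(t))*(-3.54*sin(t) - 0.92)/(-3.52*sin(t)^2 + 3.29*sin(t) + 0.6)^2 - 3.54*cos(t)/(-3.52*sin(t)^2 + 3.29*sin(t) + 0.6) = (-12.4608*sin(t)^2 - 6.4768*sin(t) + 0.9028)*cos(t)/(12.3904*sin(t)^4 - 23.1616*sin(t)^3 + 6.6001*sin(t)^2 + 3.948*sin(t) + 0.36)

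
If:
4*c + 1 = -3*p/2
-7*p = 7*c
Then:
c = -2/5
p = 2/5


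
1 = 1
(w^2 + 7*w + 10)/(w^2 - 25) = (w + 2)/(w - 5)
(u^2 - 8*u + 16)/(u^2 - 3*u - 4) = (u - 4)/(u + 1)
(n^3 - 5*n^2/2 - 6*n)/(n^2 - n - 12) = n*(2*n + 3)/(2*(n + 3))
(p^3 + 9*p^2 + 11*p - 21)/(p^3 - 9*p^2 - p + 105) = (p^2 + 6*p - 7)/(p^2 - 12*p + 35)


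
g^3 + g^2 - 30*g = g*(g - 5)*(g + 6)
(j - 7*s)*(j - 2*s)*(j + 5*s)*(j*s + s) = j^4*s - 4*j^3*s^2 + j^3*s - 31*j^2*s^3 - 4*j^2*s^2 + 70*j*s^4 - 31*j*s^3 + 70*s^4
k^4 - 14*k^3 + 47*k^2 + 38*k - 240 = (k - 8)*(k - 5)*(k - 3)*(k + 2)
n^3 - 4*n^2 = n^2*(n - 4)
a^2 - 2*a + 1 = (a - 1)^2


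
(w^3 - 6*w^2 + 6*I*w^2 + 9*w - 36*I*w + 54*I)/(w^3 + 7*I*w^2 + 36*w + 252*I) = (w^2 - 6*w + 9)/(w^2 + I*w + 42)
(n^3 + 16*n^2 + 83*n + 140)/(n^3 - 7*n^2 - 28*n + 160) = (n^2 + 11*n + 28)/(n^2 - 12*n + 32)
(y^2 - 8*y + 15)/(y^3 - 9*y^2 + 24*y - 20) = (y - 3)/(y^2 - 4*y + 4)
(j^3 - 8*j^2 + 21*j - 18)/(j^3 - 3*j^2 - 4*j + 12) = (j - 3)/(j + 2)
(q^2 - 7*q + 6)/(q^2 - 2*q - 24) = (q - 1)/(q + 4)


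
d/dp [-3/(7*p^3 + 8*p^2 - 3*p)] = 3*(21*p^2 + 16*p - 3)/(p^2*(7*p^2 + 8*p - 3)^2)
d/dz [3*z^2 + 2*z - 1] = 6*z + 2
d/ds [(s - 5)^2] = 2*s - 10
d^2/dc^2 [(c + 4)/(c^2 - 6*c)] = 2*(c*(2 - 3*c)*(c - 6) + 4*(c - 3)^2*(c + 4))/(c^3*(c - 6)^3)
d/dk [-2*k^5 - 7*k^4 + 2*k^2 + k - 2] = -10*k^4 - 28*k^3 + 4*k + 1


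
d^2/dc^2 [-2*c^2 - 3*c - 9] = -4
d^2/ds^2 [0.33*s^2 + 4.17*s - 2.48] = 0.660000000000000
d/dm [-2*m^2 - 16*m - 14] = -4*m - 16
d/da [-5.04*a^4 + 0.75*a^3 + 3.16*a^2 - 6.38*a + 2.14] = -20.16*a^3 + 2.25*a^2 + 6.32*a - 6.38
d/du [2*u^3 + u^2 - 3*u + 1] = 6*u^2 + 2*u - 3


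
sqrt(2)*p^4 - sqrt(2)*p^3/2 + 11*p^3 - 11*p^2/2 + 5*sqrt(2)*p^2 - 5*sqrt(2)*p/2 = p*(p - 1/2)*(p + 5*sqrt(2))*(sqrt(2)*p + 1)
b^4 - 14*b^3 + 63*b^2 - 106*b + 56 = (b - 7)*(b - 4)*(b - 2)*(b - 1)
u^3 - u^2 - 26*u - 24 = (u - 6)*(u + 1)*(u + 4)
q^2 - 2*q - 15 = (q - 5)*(q + 3)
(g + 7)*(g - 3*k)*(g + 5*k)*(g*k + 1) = g^4*k + 2*g^3*k^2 + 7*g^3*k + g^3 - 15*g^2*k^3 + 14*g^2*k^2 + 2*g^2*k + 7*g^2 - 105*g*k^3 - 15*g*k^2 + 14*g*k - 105*k^2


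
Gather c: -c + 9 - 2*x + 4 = -c - 2*x + 13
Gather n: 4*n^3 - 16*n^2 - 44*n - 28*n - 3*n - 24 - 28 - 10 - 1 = 4*n^3 - 16*n^2 - 75*n - 63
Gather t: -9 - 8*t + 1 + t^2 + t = t^2 - 7*t - 8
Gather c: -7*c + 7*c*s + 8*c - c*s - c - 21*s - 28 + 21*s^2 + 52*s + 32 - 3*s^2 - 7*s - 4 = 6*c*s + 18*s^2 + 24*s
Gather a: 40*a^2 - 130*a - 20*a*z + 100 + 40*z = 40*a^2 + a*(-20*z - 130) + 40*z + 100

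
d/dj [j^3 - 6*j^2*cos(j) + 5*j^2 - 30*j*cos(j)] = 6*j^2*sin(j) + 3*j^2 + 30*j*sin(j) - 12*j*cos(j) + 10*j - 30*cos(j)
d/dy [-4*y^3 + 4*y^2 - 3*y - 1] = -12*y^2 + 8*y - 3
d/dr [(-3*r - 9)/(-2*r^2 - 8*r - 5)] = 3*(2*r^2 + 8*r - 4*(r + 2)*(r + 3) + 5)/(2*r^2 + 8*r + 5)^2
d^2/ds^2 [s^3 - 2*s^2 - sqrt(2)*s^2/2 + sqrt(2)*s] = 6*s - 4 - sqrt(2)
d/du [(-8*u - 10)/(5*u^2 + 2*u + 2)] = 4*(10*u^2 + 25*u + 1)/(25*u^4 + 20*u^3 + 24*u^2 + 8*u + 4)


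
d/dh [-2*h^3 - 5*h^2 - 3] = 2*h*(-3*h - 5)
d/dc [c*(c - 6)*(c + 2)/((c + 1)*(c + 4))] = (c^4 + 10*c^3 + 4*c^2 - 32*c - 48)/(c^4 + 10*c^3 + 33*c^2 + 40*c + 16)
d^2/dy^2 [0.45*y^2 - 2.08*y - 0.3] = 0.900000000000000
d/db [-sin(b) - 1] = -cos(b)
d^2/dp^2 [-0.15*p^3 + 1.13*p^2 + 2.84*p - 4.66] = 2.26 - 0.9*p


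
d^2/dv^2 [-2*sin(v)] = 2*sin(v)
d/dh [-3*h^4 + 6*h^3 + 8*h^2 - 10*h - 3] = -12*h^3 + 18*h^2 + 16*h - 10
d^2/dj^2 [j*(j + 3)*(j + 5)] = 6*j + 16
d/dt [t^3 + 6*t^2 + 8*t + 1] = 3*t^2 + 12*t + 8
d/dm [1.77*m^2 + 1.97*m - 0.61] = 3.54*m + 1.97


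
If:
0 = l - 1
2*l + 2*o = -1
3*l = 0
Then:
No Solution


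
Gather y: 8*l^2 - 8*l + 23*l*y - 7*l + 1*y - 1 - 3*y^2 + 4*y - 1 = 8*l^2 - 15*l - 3*y^2 + y*(23*l + 5) - 2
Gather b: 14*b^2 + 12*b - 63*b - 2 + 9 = 14*b^2 - 51*b + 7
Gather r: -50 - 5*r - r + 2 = -6*r - 48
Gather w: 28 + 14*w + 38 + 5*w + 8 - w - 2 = 18*w + 72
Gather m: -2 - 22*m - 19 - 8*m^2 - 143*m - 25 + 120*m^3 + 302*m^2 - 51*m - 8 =120*m^3 + 294*m^2 - 216*m - 54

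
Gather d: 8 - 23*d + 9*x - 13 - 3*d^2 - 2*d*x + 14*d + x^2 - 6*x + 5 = -3*d^2 + d*(-2*x - 9) + x^2 + 3*x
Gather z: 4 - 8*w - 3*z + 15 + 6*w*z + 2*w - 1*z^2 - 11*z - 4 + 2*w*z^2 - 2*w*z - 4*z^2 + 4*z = -6*w + z^2*(2*w - 5) + z*(4*w - 10) + 15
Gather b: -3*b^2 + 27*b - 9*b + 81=-3*b^2 + 18*b + 81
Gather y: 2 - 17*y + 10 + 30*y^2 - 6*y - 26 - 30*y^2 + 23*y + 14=0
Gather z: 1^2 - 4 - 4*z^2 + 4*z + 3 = -4*z^2 + 4*z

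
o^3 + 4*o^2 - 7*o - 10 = (o - 2)*(o + 1)*(o + 5)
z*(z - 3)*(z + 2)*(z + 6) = z^4 + 5*z^3 - 12*z^2 - 36*z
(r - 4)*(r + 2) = r^2 - 2*r - 8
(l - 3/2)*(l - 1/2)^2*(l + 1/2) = l^4 - 2*l^3 + l^2/2 + l/2 - 3/16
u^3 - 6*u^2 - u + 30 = (u - 5)*(u - 3)*(u + 2)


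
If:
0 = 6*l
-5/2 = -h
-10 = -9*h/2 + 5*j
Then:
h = 5/2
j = 1/4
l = 0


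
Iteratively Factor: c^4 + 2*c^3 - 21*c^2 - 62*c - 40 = (c - 5)*(c^3 + 7*c^2 + 14*c + 8) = (c - 5)*(c + 2)*(c^2 + 5*c + 4) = (c - 5)*(c + 1)*(c + 2)*(c + 4)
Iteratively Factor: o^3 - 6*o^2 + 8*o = (o)*(o^2 - 6*o + 8) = o*(o - 4)*(o - 2)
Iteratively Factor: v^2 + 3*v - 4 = (v - 1)*(v + 4)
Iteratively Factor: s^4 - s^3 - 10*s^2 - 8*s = (s + 2)*(s^3 - 3*s^2 - 4*s) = s*(s + 2)*(s^2 - 3*s - 4) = s*(s + 1)*(s + 2)*(s - 4)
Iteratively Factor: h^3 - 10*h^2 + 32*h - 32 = (h - 2)*(h^2 - 8*h + 16) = (h - 4)*(h - 2)*(h - 4)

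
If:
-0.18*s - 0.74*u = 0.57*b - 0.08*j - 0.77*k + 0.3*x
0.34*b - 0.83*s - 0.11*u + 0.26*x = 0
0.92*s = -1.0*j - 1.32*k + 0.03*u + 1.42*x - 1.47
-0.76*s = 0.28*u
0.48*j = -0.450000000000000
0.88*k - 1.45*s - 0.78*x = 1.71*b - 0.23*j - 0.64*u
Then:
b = -0.30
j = -0.94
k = 0.02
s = 0.00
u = -0.01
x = 0.40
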